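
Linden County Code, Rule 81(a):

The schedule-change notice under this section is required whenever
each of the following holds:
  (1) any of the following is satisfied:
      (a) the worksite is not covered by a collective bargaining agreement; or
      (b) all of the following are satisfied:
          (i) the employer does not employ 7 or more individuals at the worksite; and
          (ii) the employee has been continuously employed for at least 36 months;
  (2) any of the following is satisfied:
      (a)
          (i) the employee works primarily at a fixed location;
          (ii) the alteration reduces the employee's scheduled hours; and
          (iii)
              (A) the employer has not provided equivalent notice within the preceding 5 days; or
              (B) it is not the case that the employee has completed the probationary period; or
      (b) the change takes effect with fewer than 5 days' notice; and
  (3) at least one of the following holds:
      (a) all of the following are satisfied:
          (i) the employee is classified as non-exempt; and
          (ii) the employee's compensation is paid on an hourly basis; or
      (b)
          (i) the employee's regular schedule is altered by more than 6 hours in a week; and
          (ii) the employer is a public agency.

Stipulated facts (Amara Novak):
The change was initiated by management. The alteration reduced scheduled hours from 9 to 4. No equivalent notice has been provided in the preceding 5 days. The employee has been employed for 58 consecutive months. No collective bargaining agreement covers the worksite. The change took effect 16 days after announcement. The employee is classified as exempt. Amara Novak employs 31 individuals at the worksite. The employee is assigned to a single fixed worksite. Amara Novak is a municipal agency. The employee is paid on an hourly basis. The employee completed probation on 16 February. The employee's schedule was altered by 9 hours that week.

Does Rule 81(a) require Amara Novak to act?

(a) no CBA — satisfied.
(i) not (≥ 7 at site) — fails.
(ii) tenure ≥ 36 mo. — met.
So (b) is not satisfied (F AND T).
So (1) is satisfied (T OR F).
(i) fixed location — holds.
(ii) hours reduced — holds.
(A) no recent notice — satisfied.
(B) not (past probation) — fails.
So (iii) is satisfied (T OR F).
(a): T AND T AND T → true.
(b) < 5 days' notice — not satisfied.
(2) = T OR F = true.
(i) non-exempt — not satisfied.
(ii) hourly-paid — holds.
So (a) is not satisfied (F AND T).
(i) schedule shift > 6h — holds.
(ii) public agency — met.
(b): T AND T → true.
So (3) is satisfied (F OR T).
So Overall is satisfied (T AND T AND T).

Yes — required.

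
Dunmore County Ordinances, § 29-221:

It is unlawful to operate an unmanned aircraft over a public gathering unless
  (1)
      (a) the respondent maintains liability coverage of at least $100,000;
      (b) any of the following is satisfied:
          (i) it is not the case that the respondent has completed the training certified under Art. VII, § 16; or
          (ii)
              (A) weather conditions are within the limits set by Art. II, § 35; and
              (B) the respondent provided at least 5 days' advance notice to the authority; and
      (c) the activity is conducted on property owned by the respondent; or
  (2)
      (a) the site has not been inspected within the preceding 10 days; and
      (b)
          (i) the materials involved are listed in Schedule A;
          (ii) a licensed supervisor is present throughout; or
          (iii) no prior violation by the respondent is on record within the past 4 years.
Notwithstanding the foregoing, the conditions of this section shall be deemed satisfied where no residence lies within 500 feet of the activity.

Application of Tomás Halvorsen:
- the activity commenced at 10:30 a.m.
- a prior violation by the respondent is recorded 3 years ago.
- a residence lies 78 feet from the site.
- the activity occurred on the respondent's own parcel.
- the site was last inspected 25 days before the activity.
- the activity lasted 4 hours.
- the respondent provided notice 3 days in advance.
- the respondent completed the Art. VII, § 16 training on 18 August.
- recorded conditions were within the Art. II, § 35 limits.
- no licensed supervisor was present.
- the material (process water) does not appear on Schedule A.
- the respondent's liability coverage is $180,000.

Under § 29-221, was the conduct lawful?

(a) coverage ≥ $100,000 — met.
(i) not (training certified) — fails.
(A) weather ok — satisfied.
(B) ≥5 days' notice — not met.
(ii) = T AND F = false.
So (b) is not satisfied (F OR F).
(c) own property — satisfied.
(1): T AND F AND T → false.
(a) not (site inspected) — met.
(i) Schedule A material — fails.
(ii) supervisor present — not satisfied.
(iii) no prior violation — not met.
So (b) is not satisfied (F OR F OR F).
(2) = T AND F = false.
Overall: F OR F → false.
Exception (no residence in 500 ft) — not satisfied.
Result: main false OR exception false → false.

No — unlawful.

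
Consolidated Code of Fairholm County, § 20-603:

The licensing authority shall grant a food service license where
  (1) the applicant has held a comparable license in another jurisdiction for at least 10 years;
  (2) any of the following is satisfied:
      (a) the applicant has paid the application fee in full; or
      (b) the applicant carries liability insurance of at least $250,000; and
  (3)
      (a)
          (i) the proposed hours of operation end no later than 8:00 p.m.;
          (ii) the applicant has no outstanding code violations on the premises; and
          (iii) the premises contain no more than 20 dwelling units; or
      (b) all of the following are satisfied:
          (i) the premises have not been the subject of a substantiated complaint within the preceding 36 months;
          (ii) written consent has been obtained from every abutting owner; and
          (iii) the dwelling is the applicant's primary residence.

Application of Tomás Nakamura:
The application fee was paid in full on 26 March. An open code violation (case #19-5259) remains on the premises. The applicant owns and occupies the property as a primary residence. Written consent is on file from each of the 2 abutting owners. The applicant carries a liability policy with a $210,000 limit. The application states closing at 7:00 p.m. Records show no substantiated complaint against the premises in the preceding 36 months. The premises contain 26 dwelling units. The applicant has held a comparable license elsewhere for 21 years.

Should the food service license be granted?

(1) prior license ≥ 10 yr — holds.
(a) fee paid — holds.
(b) insurance ≥ $250,000 — not satisfied.
(2) = T OR F = true.
(i) closes by 8 p.m. — met.
(ii) no code violations — fails.
(iii) ≤ 20 units — not satisfied.
So (a) is not satisfied (T AND F AND F).
(i) no complaint in 36 mo. — satisfied.
(ii) all abutters consent — holds.
(iii) primary residence — holds.
(b) = T AND T AND T = true.
(3) = F OR T = true.
So Overall is satisfied (T AND T AND T).

Yes — granted.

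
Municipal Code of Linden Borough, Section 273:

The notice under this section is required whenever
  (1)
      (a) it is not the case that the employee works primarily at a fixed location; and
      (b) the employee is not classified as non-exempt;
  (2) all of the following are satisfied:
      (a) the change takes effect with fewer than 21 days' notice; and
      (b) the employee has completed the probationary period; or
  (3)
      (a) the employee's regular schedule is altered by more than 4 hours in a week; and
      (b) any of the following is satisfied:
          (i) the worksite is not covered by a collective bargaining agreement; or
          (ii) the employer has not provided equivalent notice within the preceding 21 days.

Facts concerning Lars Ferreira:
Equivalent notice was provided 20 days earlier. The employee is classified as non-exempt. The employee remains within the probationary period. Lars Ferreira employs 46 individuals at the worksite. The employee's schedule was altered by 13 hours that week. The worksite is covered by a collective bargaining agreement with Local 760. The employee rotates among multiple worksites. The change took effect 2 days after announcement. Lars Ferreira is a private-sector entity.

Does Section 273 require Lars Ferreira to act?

(a) not (fixed location) — satisfied.
(b) not (non-exempt) — fails.
(1) = T AND F = false.
(a) < 21 days' notice — holds.
(b) past probation — not satisfied.
(2): T AND F → false.
(a) schedule shift > 4h — satisfied.
(i) no CBA — fails.
(ii) no recent notice — fails.
(b): F OR F → false.
So (3) is not satisfied (T AND F).
Overall = F OR F OR F = false.

No — not required.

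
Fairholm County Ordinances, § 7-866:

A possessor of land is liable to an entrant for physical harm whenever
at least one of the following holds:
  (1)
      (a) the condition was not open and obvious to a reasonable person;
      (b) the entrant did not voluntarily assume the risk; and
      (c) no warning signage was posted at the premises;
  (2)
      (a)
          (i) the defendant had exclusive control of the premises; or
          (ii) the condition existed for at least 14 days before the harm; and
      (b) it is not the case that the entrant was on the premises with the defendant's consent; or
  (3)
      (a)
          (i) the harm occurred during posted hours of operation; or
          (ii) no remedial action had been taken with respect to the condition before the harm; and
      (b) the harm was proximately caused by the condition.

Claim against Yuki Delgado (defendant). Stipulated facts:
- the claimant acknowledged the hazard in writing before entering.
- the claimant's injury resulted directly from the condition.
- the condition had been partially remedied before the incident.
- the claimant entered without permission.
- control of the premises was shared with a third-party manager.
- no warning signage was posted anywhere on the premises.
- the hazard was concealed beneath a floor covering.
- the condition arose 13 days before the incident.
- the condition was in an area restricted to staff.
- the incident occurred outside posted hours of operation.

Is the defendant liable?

No — not liable.

(a) not open/obvious — holds.
(b) no assumed risk — fails.
(c) no signage posted — satisfied.
(1): T AND F AND T → false.
(i) exclusive control — not met.
(ii) condition ≥14 days old — fails.
(a) = F OR F = false.
(b) not (consent to enter) — satisfied.
So (2) is not satisfied (F AND T).
(i) during posted hours — not satisfied.
(ii) no remedial action — not satisfied.
(a): F OR F → false.
(b) proximate cause — met.
So (3) is not satisfied (F AND T).
Overall: F OR F OR F → false.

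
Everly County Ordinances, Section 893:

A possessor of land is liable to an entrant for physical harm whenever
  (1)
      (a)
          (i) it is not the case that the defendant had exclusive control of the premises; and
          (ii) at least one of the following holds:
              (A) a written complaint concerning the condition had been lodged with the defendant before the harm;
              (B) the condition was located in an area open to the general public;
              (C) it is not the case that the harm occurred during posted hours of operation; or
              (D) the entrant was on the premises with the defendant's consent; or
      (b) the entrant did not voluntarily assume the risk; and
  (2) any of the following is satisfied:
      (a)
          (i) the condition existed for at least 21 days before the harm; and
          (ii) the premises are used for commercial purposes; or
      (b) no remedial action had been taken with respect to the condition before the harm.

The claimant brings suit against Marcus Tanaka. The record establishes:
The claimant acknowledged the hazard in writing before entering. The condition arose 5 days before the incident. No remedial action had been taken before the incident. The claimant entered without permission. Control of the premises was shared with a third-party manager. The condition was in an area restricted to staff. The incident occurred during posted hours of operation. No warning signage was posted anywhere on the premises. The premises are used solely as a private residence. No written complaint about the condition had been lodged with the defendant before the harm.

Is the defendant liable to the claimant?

No — not liable.

(i) not (exclusive control) — satisfied.
(A) complaint lodged — not met.
(B) public area — not met.
(C) not (during posted hours) — not met.
(D) consent to enter — not met.
(ii): F OR F OR F OR F → false.
So (a) is not satisfied (T AND F).
(b) no assumed risk — not met.
So (1) is not satisfied (F OR F).
(i) condition ≥21 days old — not satisfied.
(ii) commercial use — not met.
So (a) is not satisfied (F AND F).
(b) no remedial action — holds.
So (2) is satisfied (F OR T).
Overall = F AND T = false.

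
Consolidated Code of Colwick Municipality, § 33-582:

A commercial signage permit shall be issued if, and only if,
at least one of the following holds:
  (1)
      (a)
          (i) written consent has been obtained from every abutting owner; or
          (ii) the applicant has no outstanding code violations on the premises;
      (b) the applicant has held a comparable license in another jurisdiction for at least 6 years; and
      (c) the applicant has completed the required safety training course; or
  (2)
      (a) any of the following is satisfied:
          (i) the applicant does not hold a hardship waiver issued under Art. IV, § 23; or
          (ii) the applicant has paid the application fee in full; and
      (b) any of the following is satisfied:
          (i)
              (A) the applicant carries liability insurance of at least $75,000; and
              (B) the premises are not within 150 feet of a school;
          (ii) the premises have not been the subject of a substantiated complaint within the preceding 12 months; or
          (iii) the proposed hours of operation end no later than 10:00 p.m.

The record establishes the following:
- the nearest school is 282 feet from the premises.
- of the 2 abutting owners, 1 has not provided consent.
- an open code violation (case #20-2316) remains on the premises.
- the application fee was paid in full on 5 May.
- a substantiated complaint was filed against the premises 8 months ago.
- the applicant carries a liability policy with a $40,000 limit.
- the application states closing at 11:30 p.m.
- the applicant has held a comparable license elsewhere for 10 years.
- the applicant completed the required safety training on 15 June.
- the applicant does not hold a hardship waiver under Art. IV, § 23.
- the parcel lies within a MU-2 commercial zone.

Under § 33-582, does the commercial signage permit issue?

(i) all abutters consent — not satisfied.
(ii) no code violations — fails.
(a) = F OR F = false.
(b) prior license ≥ 6 yr — holds.
(c) safety training — holds.
(1): F AND T AND T → false.
(i) not (hardship waiver) — holds.
(ii) fee paid — satisfied.
So (a) is satisfied (T OR T).
(A) insurance ≥ $75,000 — not met.
(B) ≥150 ft from school — holds.
(i) = F AND T = false.
(ii) no complaint in 12 mo. — not met.
(iii) closes by 10 p.m. — not met.
(b): F OR F OR F → false.
(2) = T AND F = false.
Overall = F OR F = false.

No — denied.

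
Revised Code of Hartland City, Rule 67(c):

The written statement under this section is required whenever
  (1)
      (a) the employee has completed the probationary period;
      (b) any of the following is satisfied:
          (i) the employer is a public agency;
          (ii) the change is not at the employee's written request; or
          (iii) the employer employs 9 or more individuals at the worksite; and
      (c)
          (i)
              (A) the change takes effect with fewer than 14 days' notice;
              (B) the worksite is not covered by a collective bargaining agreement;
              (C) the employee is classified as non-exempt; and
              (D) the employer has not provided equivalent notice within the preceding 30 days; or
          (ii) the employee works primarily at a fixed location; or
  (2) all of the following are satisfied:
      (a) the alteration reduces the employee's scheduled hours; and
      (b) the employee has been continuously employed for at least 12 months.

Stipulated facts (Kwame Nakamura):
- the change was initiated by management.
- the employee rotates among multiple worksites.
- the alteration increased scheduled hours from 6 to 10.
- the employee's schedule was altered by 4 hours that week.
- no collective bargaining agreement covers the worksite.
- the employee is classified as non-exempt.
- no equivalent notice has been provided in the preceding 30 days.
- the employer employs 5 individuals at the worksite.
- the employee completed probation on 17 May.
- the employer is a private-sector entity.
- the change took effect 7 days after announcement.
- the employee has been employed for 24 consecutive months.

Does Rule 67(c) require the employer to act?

Yes — required.

(a) past probation — satisfied.
(i) public agency — not satisfied.
(ii) not employee-requested — satisfied.
(iii) ≥ 9 at site — fails.
(b): F OR T OR F → true.
(A) < 14 days' notice — satisfied.
(B) no CBA — satisfied.
(C) non-exempt — met.
(D) no recent notice — met.
(i) = T AND T AND T AND T = true.
(ii) fixed location — not met.
(c): T OR F → true.
(1): T AND T AND T → true.
(a) hours reduced — not satisfied.
(b) tenure ≥ 12 mo. — satisfied.
(2): F AND T → false.
Overall: T OR F → true.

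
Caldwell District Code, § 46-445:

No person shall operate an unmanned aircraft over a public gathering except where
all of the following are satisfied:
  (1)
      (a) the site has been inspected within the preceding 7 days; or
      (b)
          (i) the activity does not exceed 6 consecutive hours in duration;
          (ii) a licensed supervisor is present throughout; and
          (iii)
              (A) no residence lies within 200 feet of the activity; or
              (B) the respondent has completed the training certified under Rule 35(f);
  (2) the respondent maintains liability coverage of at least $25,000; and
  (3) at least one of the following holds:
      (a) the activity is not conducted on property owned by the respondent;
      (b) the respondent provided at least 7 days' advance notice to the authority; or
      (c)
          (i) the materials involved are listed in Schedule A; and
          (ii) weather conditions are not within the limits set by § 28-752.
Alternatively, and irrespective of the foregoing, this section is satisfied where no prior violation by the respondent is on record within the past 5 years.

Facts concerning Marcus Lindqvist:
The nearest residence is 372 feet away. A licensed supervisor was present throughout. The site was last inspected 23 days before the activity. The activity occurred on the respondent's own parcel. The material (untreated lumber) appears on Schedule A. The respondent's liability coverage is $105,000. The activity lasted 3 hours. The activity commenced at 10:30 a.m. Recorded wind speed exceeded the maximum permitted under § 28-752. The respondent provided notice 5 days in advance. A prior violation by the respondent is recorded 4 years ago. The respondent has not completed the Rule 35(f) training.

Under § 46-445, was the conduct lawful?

Yes — lawful.

(a) site inspected — fails.
(i) ≤ 6 hrs duration — holds.
(ii) supervisor present — holds.
(A) no residence in 200 ft — satisfied.
(B) training certified — fails.
(iii): T OR F → true.
So (b) is satisfied (T AND T AND T).
So (1) is satisfied (F OR T).
(2) coverage ≥ $25,000 — satisfied.
(a) not (own property) — not met.
(b) ≥7 days' notice — fails.
(i) Schedule A material — holds.
(ii) not (weather ok) — holds.
So (c) is satisfied (T AND T).
(3): F OR F OR T → true.
So Overall is satisfied (T AND T AND T).
Exception (no prior violation) — not satisfied.
Result: main true OR exception false → true.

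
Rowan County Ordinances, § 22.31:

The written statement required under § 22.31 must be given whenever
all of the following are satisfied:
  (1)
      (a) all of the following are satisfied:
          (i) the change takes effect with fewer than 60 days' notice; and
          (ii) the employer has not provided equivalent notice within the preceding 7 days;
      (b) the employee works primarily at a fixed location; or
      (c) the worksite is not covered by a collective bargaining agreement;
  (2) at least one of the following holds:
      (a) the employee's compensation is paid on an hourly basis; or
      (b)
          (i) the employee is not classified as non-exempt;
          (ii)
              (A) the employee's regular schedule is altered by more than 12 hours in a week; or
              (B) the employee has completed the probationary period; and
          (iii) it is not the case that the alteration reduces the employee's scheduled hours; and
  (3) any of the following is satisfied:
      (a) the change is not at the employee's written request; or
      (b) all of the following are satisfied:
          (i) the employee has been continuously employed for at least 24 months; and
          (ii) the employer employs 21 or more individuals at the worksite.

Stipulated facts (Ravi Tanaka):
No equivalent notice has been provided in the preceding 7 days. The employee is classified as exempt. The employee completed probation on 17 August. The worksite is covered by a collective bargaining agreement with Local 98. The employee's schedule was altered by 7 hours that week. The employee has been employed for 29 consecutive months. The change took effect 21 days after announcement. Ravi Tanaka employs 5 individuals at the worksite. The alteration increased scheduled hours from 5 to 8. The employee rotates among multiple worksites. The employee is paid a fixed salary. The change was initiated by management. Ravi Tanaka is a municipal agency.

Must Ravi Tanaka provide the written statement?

Yes — required.

(i) < 60 days' notice — met.
(ii) no recent notice — satisfied.
So (a) is satisfied (T AND T).
(b) fixed location — not satisfied.
(c) no CBA — not met.
So (1) is satisfied (T OR F OR F).
(a) hourly-paid — not met.
(i) not (non-exempt) — satisfied.
(A) schedule shift > 12h — not satisfied.
(B) past probation — holds.
So (ii) is satisfied (F OR T).
(iii) not (hours reduced) — satisfied.
So (b) is satisfied (T AND T AND T).
(2) = F OR T = true.
(a) not employee-requested — holds.
(i) tenure ≥ 24 mo. — satisfied.
(ii) ≥ 21 at site — fails.
So (b) is not satisfied (T AND F).
So (3) is satisfied (T OR F).
So Overall is satisfied (T AND T AND T).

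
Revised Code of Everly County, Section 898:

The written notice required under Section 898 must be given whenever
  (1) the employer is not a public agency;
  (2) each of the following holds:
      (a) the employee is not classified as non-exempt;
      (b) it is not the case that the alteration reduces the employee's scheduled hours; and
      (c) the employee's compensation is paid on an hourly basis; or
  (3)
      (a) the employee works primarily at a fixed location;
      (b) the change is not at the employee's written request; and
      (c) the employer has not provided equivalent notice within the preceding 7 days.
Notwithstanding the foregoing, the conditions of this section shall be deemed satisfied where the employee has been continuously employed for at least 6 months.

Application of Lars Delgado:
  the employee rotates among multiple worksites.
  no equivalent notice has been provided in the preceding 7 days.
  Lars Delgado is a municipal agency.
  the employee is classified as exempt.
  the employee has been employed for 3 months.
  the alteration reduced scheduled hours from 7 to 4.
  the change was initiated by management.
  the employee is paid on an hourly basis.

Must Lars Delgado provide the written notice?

No — not required.

(1) not (public agency) — fails.
(a) not (non-exempt) — satisfied.
(b) not (hours reduced) — not met.
(c) hourly-paid — met.
So (2) is not satisfied (T AND F AND T).
(a) fixed location — not met.
(b) not employee-requested — satisfied.
(c) no recent notice — satisfied.
(3): F AND T AND T → false.
So Overall is not satisfied (F OR F OR F).
Exception (tenure ≥ 6 mo.) — not satisfied.
Result: main false OR exception false → false.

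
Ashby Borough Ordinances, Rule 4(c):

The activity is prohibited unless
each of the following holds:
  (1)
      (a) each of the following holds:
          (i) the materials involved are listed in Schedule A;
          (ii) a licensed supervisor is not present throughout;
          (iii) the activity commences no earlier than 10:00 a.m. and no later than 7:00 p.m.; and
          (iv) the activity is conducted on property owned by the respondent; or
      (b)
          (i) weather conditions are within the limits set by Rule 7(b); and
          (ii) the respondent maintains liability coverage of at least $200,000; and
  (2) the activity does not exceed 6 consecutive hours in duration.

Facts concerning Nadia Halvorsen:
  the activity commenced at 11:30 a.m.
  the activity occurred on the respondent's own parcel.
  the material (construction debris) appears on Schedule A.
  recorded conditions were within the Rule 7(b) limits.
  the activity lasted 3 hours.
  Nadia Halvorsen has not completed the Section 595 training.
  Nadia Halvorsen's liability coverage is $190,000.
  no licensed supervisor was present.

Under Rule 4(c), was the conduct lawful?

Yes — lawful.

(i) Schedule A material — holds.
(ii) not (supervisor present) — met.
(iii) start within hours — satisfied.
(iv) own property — satisfied.
So (a) is satisfied (T AND T AND T AND T).
(i) weather ok — met.
(ii) coverage ≥ $200,000 — not met.
(b) = T AND F = false.
(1): T OR F → true.
(2) ≤ 6 hrs duration — holds.
Overall: T AND T → true.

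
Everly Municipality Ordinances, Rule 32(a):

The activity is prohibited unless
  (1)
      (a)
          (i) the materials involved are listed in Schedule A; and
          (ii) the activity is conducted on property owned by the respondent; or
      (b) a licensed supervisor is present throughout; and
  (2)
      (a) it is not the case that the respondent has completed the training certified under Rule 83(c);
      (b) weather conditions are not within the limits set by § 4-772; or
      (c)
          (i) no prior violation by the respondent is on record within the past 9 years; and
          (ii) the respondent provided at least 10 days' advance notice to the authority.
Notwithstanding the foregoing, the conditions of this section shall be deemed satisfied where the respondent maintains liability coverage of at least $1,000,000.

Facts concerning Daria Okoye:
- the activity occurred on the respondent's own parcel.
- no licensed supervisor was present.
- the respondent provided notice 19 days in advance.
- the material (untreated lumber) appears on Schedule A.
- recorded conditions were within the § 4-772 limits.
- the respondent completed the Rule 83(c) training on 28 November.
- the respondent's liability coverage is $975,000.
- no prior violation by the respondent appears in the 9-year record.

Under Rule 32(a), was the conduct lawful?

(i) Schedule A material — met.
(ii) own property — holds.
(a) = T AND T = true.
(b) supervisor present — not satisfied.
(1) = T OR F = true.
(a) not (training certified) — fails.
(b) not (weather ok) — not met.
(i) no prior violation — satisfied.
(ii) ≥10 days' notice — holds.
So (c) is satisfied (T AND T).
(2): F OR F OR T → true.
Overall: T AND T → true.
Exception (coverage ≥ $1,000,000) — not satisfied.
Result: main true OR exception false → true.

Yes — lawful.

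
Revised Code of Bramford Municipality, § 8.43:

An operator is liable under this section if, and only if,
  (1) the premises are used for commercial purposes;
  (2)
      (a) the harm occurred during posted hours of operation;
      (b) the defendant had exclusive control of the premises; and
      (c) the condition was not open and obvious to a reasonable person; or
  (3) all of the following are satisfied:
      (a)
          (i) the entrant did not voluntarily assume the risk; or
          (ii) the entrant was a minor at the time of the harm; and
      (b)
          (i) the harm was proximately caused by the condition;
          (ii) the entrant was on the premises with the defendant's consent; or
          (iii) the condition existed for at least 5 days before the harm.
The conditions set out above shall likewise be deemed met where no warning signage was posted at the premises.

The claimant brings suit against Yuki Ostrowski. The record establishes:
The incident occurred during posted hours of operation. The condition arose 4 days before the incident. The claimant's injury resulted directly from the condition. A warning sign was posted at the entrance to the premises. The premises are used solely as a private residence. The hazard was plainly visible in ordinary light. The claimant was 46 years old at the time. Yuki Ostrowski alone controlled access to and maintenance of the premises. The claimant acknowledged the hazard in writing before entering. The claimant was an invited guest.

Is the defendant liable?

No — not liable.

(1) commercial use — not met.
(a) during posted hours — satisfied.
(b) exclusive control — holds.
(c) not open/obvious — fails.
(2) = T AND T AND F = false.
(i) no assumed risk — not satisfied.
(ii) entrant a minor — not met.
So (a) is not satisfied (F OR F).
(i) proximate cause — met.
(ii) consent to enter — satisfied.
(iii) condition ≥5 days old — not satisfied.
(b) = T OR T OR F = true.
(3) = F AND T = false.
Overall: F OR F OR F → false.
Exception (no signage posted) — not satisfied.
Result: main false OR exception false → false.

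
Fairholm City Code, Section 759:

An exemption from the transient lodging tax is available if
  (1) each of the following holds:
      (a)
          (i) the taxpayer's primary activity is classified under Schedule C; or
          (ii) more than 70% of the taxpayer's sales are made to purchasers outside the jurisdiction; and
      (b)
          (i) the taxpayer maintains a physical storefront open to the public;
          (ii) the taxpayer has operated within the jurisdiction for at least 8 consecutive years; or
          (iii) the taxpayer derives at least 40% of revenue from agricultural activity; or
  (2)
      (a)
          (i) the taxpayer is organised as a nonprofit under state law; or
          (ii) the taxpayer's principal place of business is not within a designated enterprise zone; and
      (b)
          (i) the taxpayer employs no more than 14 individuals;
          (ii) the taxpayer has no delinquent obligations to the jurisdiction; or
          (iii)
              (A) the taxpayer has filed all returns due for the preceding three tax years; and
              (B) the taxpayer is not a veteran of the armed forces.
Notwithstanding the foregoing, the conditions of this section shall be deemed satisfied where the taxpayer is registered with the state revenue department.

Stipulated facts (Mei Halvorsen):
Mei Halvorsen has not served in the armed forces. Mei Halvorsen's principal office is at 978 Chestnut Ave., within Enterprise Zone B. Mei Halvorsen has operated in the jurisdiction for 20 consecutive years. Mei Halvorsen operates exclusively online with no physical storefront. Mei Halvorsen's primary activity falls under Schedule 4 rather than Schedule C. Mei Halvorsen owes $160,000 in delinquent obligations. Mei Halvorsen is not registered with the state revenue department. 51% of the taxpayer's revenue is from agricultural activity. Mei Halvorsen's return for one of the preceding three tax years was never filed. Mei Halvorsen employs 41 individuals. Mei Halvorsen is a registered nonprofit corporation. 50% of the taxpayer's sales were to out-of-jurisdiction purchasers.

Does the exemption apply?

No — not exempt.

(i) Schedule C activity — not satisfied.
(ii) >70% out-of-jur. sales — not met.
(a) = F OR F = false.
(i) has storefront — fails.
(ii) ≥ 8 yrs in jurisdiction — satisfied.
(iii) ≥40% agricultural — satisfied.
(b) = F OR T OR T = true.
(1): F AND T → false.
(i) nonprofit — holds.
(ii) not (in enterprise zone) — not met.
(a): T OR F → true.
(i) ≤ 14 employees — not met.
(ii) no delinquency — not satisfied.
(A) returns current — not satisfied.
(B) not (veteran) — met.
So (iii) is not satisfied (F AND T).
(b) = F OR F OR F = false.
(2) = T AND F = false.
Overall: F OR F → false.
Exception (state-registered) — not satisfied.
Result: main false OR exception false → false.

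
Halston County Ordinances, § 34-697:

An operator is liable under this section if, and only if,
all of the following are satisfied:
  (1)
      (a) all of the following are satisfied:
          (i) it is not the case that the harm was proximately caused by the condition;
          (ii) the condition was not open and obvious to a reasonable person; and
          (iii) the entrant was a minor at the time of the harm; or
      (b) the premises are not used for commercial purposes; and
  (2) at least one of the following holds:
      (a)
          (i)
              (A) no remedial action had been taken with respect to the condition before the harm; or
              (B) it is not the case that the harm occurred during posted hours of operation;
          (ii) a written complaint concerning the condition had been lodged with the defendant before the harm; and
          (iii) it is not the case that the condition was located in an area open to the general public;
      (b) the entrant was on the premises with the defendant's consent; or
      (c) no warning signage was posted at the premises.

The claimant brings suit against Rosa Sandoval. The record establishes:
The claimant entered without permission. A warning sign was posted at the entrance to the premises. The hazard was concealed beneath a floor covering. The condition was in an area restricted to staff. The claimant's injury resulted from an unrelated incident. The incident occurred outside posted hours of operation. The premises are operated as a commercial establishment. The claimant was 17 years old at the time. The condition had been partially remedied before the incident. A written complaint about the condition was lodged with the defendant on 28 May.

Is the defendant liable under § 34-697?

(i) not (proximate cause) — met.
(ii) not open/obvious — satisfied.
(iii) entrant a minor — met.
(a) = T AND T AND T = true.
(b) not (commercial use) — not met.
(1): T OR F → true.
(A) no remedial action — fails.
(B) not (during posted hours) — met.
So (i) is satisfied (F OR T).
(ii) complaint lodged — holds.
(iii) not (public area) — met.
(a) = T AND T AND T = true.
(b) consent to enter — fails.
(c) no signage posted — not satisfied.
So (2) is satisfied (T OR F OR F).
So Overall is satisfied (T AND T).

Yes — liable.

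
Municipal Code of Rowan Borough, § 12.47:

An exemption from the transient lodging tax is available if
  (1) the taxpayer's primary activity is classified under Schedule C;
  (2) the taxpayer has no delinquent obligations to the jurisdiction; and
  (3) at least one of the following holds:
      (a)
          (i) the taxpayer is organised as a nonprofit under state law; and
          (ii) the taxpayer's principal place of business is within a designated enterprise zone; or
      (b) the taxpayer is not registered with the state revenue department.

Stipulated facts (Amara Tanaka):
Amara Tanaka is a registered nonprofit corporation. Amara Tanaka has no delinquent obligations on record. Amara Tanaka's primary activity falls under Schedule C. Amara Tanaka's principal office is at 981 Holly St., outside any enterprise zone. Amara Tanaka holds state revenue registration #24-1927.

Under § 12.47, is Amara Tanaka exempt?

No — not exempt.

(1) Schedule C activity — satisfied.
(2) no delinquency — holds.
(i) nonprofit — met.
(ii) in enterprise zone — fails.
So (a) is not satisfied (T AND F).
(b) not (state-registered) — not satisfied.
(3): F OR F → false.
Overall: T AND T AND F → false.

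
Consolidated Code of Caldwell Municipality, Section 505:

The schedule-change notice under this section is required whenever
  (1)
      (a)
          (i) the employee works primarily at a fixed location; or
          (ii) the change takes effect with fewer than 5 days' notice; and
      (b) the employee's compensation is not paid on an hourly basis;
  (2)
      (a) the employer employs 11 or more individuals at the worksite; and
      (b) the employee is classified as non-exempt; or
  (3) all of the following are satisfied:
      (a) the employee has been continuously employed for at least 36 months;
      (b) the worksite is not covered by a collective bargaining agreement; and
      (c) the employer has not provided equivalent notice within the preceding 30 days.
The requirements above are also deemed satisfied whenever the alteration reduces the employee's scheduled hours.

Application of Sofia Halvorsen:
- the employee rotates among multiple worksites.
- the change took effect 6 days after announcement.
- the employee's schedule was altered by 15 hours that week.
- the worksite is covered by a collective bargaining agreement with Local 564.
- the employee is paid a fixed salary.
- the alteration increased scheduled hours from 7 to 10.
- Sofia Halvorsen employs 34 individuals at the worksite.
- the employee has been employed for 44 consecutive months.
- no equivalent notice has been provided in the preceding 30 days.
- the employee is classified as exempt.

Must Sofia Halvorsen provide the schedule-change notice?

(i) fixed location — not met.
(ii) < 5 days' notice — not met.
So (a) is not satisfied (F OR F).
(b) not (hourly-paid) — met.
So (1) is not satisfied (F AND T).
(a) ≥ 11 at site — holds.
(b) non-exempt — fails.
So (2) is not satisfied (T AND F).
(a) tenure ≥ 36 mo. — holds.
(b) no CBA — not met.
(c) no recent notice — holds.
(3): T AND F AND T → false.
Overall = F OR F OR F = false.
Exception (hours reduced) — not satisfied.
Result: main false OR exception false → false.

No — not required.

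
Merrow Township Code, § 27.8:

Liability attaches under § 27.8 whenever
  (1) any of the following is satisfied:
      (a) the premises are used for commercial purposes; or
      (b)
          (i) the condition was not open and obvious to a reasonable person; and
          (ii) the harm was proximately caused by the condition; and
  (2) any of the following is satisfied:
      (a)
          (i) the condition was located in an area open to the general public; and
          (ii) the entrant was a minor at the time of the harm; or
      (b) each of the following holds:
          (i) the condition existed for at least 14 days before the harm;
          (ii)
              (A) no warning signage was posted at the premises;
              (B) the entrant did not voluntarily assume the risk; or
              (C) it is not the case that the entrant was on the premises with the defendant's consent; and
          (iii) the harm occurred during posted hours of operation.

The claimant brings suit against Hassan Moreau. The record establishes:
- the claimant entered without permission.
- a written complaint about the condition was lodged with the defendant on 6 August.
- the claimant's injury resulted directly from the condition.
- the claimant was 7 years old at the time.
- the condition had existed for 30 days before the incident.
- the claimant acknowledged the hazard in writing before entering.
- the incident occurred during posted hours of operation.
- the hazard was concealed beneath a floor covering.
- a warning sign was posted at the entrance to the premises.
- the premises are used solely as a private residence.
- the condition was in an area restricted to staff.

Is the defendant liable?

Yes — liable.

(a) commercial use — not met.
(i) not open/obvious — holds.
(ii) proximate cause — satisfied.
(b): T AND T → true.
(1): F OR T → true.
(i) public area — not met.
(ii) entrant a minor — satisfied.
So (a) is not satisfied (F AND T).
(i) condition ≥14 days old — holds.
(A) no signage posted — not met.
(B) no assumed risk — fails.
(C) not (consent to enter) — met.
(ii): F OR F OR T → true.
(iii) during posted hours — met.
(b) = T AND T AND T = true.
So (2) is satisfied (F OR T).
Overall = T AND T = true.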